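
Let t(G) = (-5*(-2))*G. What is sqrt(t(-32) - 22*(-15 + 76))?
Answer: I*sqrt(1662) ≈ 40.768*I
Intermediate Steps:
t(G) = 10*G
sqrt(t(-32) - 22*(-15 + 76)) = sqrt(10*(-32) - 22*(-15 + 76)) = sqrt(-320 - 22*61) = sqrt(-320 - 1342) = sqrt(-1662) = I*sqrt(1662)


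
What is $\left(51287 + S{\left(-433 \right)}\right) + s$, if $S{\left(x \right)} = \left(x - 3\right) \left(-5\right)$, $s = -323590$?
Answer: $-270123$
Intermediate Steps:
$S{\left(x \right)} = 15 - 5 x$ ($S{\left(x \right)} = \left(-3 + x\right) \left(-5\right) = 15 - 5 x$)
$\left(51287 + S{\left(-433 \right)}\right) + s = \left(51287 + \left(15 - -2165\right)\right) - 323590 = \left(51287 + \left(15 + 2165\right)\right) - 323590 = \left(51287 + 2180\right) - 323590 = 53467 - 323590 = -270123$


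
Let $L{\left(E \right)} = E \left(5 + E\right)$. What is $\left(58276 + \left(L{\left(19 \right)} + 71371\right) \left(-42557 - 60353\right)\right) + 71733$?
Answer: $-7391586561$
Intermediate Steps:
$\left(58276 + \left(L{\left(19 \right)} + 71371\right) \left(-42557 - 60353\right)\right) + 71733 = \left(58276 + \left(19 \left(5 + 19\right) + 71371\right) \left(-42557 - 60353\right)\right) + 71733 = \left(58276 + \left(19 \cdot 24 + 71371\right) \left(-102910\right)\right) + 71733 = \left(58276 + \left(456 + 71371\right) \left(-102910\right)\right) + 71733 = \left(58276 + 71827 \left(-102910\right)\right) + 71733 = \left(58276 - 7391716570\right) + 71733 = -7391658294 + 71733 = -7391586561$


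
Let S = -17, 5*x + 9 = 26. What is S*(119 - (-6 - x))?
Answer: -10914/5 ≈ -2182.8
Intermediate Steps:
x = 17/5 (x = -9/5 + (⅕)*26 = -9/5 + 26/5 = 17/5 ≈ 3.4000)
S*(119 - (-6 - x)) = -17*(119 - (-6 - 1*17/5)) = -17*(119 - (-6 - 17/5)) = -17*(119 - 1*(-47/5)) = -17*(119 + 47/5) = -17*642/5 = -10914/5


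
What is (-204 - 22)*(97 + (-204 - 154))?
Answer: 58986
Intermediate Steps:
(-204 - 22)*(97 + (-204 - 154)) = -226*(97 - 358) = -226*(-261) = 58986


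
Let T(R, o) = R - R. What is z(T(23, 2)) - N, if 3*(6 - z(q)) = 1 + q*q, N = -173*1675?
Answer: 869342/3 ≈ 2.8978e+5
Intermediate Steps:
T(R, o) = 0
N = -289775
z(q) = 17/3 - q**2/3 (z(q) = 6 - (1 + q*q)/3 = 6 - (1 + q**2)/3 = 6 + (-1/3 - q**2/3) = 17/3 - q**2/3)
z(T(23, 2)) - N = (17/3 - 1/3*0**2) - 1*(-289775) = (17/3 - 1/3*0) + 289775 = (17/3 + 0) + 289775 = 17/3 + 289775 = 869342/3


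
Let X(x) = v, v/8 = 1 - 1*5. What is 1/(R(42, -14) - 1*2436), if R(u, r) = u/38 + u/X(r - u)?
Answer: -304/740607 ≈ -0.00041047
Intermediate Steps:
v = -32 (v = 8*(1 - 1*5) = 8*(1 - 5) = 8*(-4) = -32)
X(x) = -32
R(u, r) = -3*u/608 (R(u, r) = u/38 + u/(-32) = u*(1/38) + u*(-1/32) = u/38 - u/32 = -3*u/608)
1/(R(42, -14) - 1*2436) = 1/(-3/608*42 - 1*2436) = 1/(-63/304 - 2436) = 1/(-740607/304) = -304/740607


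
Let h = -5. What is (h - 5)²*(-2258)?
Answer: -225800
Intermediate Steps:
(h - 5)²*(-2258) = (-5 - 5)²*(-2258) = (-10)²*(-2258) = 100*(-2258) = -225800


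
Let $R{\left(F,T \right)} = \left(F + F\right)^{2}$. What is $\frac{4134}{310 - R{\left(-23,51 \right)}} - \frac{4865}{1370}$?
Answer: $- \frac{481659}{82474} \approx -5.8401$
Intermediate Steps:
$R{\left(F,T \right)} = 4 F^{2}$ ($R{\left(F,T \right)} = \left(2 F\right)^{2} = 4 F^{2}$)
$\frac{4134}{310 - R{\left(-23,51 \right)}} - \frac{4865}{1370} = \frac{4134}{310 - 4 \left(-23\right)^{2}} - \frac{4865}{1370} = \frac{4134}{310 - 4 \cdot 529} - \frac{973}{274} = \frac{4134}{310 - 2116} - \frac{973}{274} = \frac{4134}{-1806} - \frac{973}{274} = 4134 \left(- \frac{1}{1806}\right) - \frac{973}{274} = - \frac{689}{301} - \frac{973}{274} = - \frac{481659}{82474}$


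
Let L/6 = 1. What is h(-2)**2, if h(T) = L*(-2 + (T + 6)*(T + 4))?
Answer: 1296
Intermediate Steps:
L = 6 (L = 6*1 = 6)
h(T) = -12 + 6*(4 + T)*(6 + T) (h(T) = 6*(-2 + (T + 6)*(T + 4)) = 6*(-2 + (6 + T)*(4 + T)) = 6*(-2 + (4 + T)*(6 + T)) = -12 + 6*(4 + T)*(6 + T))
h(-2)**2 = (132 + 6*(-2)**2 + 60*(-2))**2 = (132 + 6*4 - 120)**2 = (132 + 24 - 120)**2 = 36**2 = 1296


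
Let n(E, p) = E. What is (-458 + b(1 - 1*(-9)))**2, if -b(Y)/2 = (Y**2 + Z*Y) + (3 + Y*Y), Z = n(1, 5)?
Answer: 781456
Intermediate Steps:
Z = 1
b(Y) = -6 - 4*Y**2 - 2*Y (b(Y) = -2*((Y**2 + 1*Y) + (3 + Y*Y)) = -2*((Y**2 + Y) + (3 + Y**2)) = -2*((Y + Y**2) + (3 + Y**2)) = -2*(3 + Y + 2*Y**2) = -6 - 4*Y**2 - 2*Y)
(-458 + b(1 - 1*(-9)))**2 = (-458 + (-6 - 4*(1 - 1*(-9))**2 - 2*(1 - 1*(-9))))**2 = (-458 + (-6 - 4*(1 + 9)**2 - 2*(1 + 9)))**2 = (-458 + (-6 - 4*10**2 - 2*10))**2 = (-458 + (-6 - 4*100 - 20))**2 = (-458 + (-6 - 400 - 20))**2 = (-458 - 426)**2 = (-884)**2 = 781456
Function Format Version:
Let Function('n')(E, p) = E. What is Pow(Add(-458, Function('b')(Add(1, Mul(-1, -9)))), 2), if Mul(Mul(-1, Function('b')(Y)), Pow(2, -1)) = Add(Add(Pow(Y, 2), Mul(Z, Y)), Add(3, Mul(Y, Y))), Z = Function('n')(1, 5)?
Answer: 781456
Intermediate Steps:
Z = 1
Function('b')(Y) = Add(-6, Mul(-4, Pow(Y, 2)), Mul(-2, Y)) (Function('b')(Y) = Mul(-2, Add(Add(Pow(Y, 2), Mul(1, Y)), Add(3, Mul(Y, Y)))) = Mul(-2, Add(Add(Pow(Y, 2), Y), Add(3, Pow(Y, 2)))) = Mul(-2, Add(Add(Y, Pow(Y, 2)), Add(3, Pow(Y, 2)))) = Mul(-2, Add(3, Y, Mul(2, Pow(Y, 2)))) = Add(-6, Mul(-4, Pow(Y, 2)), Mul(-2, Y)))
Pow(Add(-458, Function('b')(Add(1, Mul(-1, -9)))), 2) = Pow(Add(-458, Add(-6, Mul(-4, Pow(Add(1, Mul(-1, -9)), 2)), Mul(-2, Add(1, Mul(-1, -9))))), 2) = Pow(Add(-458, Add(-6, Mul(-4, Pow(Add(1, 9), 2)), Mul(-2, Add(1, 9)))), 2) = Pow(Add(-458, Add(-6, Mul(-4, Pow(10, 2)), Mul(-2, 10))), 2) = Pow(Add(-458, Add(-6, Mul(-4, 100), -20)), 2) = Pow(Add(-458, Add(-6, -400, -20)), 2) = Pow(Add(-458, -426), 2) = Pow(-884, 2) = 781456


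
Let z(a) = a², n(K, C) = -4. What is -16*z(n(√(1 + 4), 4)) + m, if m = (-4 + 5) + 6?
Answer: -249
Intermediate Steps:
m = 7 (m = 1 + 6 = 7)
-16*z(n(√(1 + 4), 4)) + m = -16*(-4)² + 7 = -16*16 + 7 = -256 + 7 = -249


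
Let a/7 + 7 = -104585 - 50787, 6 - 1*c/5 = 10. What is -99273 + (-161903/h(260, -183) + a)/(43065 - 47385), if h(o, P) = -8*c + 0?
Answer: -68443311217/691200 ≈ -99021.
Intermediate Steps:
c = -20 (c = 30 - 5*10 = 30 - 50 = -20)
h(o, P) = 160 (h(o, P) = -8*(-20) + 0 = 160 + 0 = 160)
a = -1087653 (a = -49 + 7*(-104585 - 50787) = -49 + 7*(-155372) = -49 - 1087604 = -1087653)
-99273 + (-161903/h(260, -183) + a)/(43065 - 47385) = -99273 + (-161903/160 - 1087653)/(43065 - 47385) = -99273 + (-161903*1/160 - 1087653)/(-4320) = -99273 + (-161903/160 - 1087653)*(-1/4320) = -99273 - 174186383/160*(-1/4320) = -99273 + 174186383/691200 = -68443311217/691200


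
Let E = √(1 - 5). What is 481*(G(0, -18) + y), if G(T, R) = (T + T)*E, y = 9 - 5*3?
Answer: -2886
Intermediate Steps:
E = 2*I (E = √(-4) = 2*I ≈ 2.0*I)
y = -6 (y = 9 - 15 = -6)
G(T, R) = 4*I*T (G(T, R) = (T + T)*(2*I) = (2*T)*(2*I) = 4*I*T)
481*(G(0, -18) + y) = 481*(4*I*0 - 6) = 481*(0 - 6) = 481*(-6) = -2886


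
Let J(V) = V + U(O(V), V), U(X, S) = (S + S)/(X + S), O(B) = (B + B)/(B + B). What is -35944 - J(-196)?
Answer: -6971252/195 ≈ -35750.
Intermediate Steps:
O(B) = 1 (O(B) = (2*B)/((2*B)) = (2*B)*(1/(2*B)) = 1)
U(X, S) = 2*S/(S + X) (U(X, S) = (2*S)/(S + X) = 2*S/(S + X))
J(V) = V + 2*V/(1 + V) (J(V) = V + 2*V/(V + 1) = V + 2*V/(1 + V))
-35944 - J(-196) = -35944 - (-196)*(3 - 196)/(1 - 196) = -35944 - (-196)*(-193)/(-195) = -35944 - (-196)*(-1)*(-193)/195 = -35944 - 1*(-37828/195) = -35944 + 37828/195 = -6971252/195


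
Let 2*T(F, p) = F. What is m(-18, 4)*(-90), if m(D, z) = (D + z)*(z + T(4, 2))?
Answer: 7560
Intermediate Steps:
T(F, p) = F/2
m(D, z) = (2 + z)*(D + z) (m(D, z) = (D + z)*(z + (1/2)*4) = (D + z)*(z + 2) = (D + z)*(2 + z) = (2 + z)*(D + z))
m(-18, 4)*(-90) = (4**2 + 2*(-18) + 2*4 - 18*4)*(-90) = (16 - 36 + 8 - 72)*(-90) = -84*(-90) = 7560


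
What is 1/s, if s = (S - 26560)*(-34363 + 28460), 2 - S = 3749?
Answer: 1/178902221 ≈ 5.5896e-9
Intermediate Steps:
S = -3747 (S = 2 - 1*3749 = 2 - 3749 = -3747)
s = 178902221 (s = (-3747 - 26560)*(-34363 + 28460) = -30307*(-5903) = 178902221)
1/s = 1/178902221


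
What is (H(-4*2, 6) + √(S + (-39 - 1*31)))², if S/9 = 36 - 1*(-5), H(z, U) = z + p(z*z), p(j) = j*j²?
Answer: (262136 + √299)² ≈ 6.8724e+10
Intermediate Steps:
p(j) = j³
H(z, U) = z + z⁶ (H(z, U) = z + (z*z)³ = z + (z²)³ = z + z⁶)
S = 369 (S = 9*(36 - 1*(-5)) = 9*(36 + 5) = 9*41 = 369)
(H(-4*2, 6) + √(S + (-39 - 1*31)))² = ((-4*2 + (-4*2)⁶) + √(369 + (-39 - 1*31)))² = ((-8 + (-8)⁶) + √(369 + (-39 - 31)))² = ((-8 + 262144) + √(369 - 70))² = (262136 + √299)²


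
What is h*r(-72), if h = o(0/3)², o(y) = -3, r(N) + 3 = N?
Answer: -675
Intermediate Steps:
r(N) = -3 + N
h = 9 (h = (-3)² = 9)
h*r(-72) = 9*(-3 - 72) = 9*(-75) = -675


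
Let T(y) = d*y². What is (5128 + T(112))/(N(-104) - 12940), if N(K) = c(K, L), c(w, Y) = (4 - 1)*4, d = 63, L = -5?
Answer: -99425/1616 ≈ -61.525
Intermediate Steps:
T(y) = 63*y²
c(w, Y) = 12 (c(w, Y) = 3*4 = 12)
N(K) = 12
(5128 + T(112))/(N(-104) - 12940) = (5128 + 63*112²)/(12 - 12940) = (5128 + 63*12544)/(-12928) = (5128 + 790272)*(-1/12928) = 795400*(-1/12928) = -99425/1616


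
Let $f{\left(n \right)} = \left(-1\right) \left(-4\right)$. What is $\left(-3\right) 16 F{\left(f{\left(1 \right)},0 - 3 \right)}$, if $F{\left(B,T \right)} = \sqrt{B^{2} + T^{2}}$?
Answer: $-240$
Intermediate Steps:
$f{\left(n \right)} = 4$
$\left(-3\right) 16 F{\left(f{\left(1 \right)},0 - 3 \right)} = \left(-3\right) 16 \sqrt{4^{2} + \left(0 - 3\right)^{2}} = - 48 \sqrt{16 + \left(-3\right)^{2}} = - 48 \sqrt{16 + 9} = - 48 \sqrt{25} = \left(-48\right) 5 = -240$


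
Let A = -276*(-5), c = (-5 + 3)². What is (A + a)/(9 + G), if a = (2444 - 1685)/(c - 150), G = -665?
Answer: -200721/95776 ≈ -2.0957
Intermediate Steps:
c = 4 (c = (-2)² = 4)
A = 1380
a = -759/146 (a = (2444 - 1685)/(4 - 150) = 759/(-146) = 759*(-1/146) = -759/146 ≈ -5.1986)
(A + a)/(9 + G) = (1380 - 759/146)/(9 - 665) = (200721/146)/(-656) = (200721/146)*(-1/656) = -200721/95776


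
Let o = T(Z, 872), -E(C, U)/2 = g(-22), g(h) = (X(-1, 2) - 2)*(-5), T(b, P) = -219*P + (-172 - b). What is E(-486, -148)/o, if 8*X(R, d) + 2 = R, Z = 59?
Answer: 95/764796 ≈ 0.00012422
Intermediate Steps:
X(R, d) = -¼ + R/8
T(b, P) = -172 - b - 219*P
g(h) = 95/8 (g(h) = ((-¼ + (⅛)*(-1)) - 2)*(-5) = ((-¼ - ⅛) - 2)*(-5) = (-3/8 - 2)*(-5) = -19/8*(-5) = 95/8)
E(C, U) = -95/4 (E(C, U) = -2*95/8 = -95/4)
o = -191199 (o = -172 - 1*59 - 219*872 = -172 - 59 - 190968 = -191199)
E(-486, -148)/o = -95/4/(-191199) = -95/4*(-1/191199) = 95/764796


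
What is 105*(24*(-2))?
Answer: -5040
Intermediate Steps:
105*(24*(-2)) = 105*(-48) = -5040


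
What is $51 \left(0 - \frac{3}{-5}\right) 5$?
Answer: $153$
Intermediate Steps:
$51 \left(0 - \frac{3}{-5}\right) 5 = 51 \left(0 - - \frac{3}{5}\right) 5 = 51 \left(0 + \frac{3}{5}\right) 5 = 51 \cdot \frac{3}{5} \cdot 5 = 51 \cdot 3 = 153$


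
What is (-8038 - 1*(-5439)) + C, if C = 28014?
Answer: 25415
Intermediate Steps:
(-8038 - 1*(-5439)) + C = (-8038 - 1*(-5439)) + 28014 = (-8038 + 5439) + 28014 = -2599 + 28014 = 25415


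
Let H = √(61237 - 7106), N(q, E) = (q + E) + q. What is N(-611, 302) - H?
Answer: -920 - √54131 ≈ -1152.7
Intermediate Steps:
N(q, E) = E + 2*q (N(q, E) = (E + q) + q = E + 2*q)
H = √54131 ≈ 232.66
N(-611, 302) - H = (302 + 2*(-611)) - √54131 = (302 - 1222) - √54131 = -920 - √54131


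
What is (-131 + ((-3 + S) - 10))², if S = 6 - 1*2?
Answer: 19600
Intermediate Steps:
S = 4 (S = 6 - 2 = 4)
(-131 + ((-3 + S) - 10))² = (-131 + ((-3 + 4) - 10))² = (-131 + (1 - 10))² = (-131 - 9)² = (-140)² = 19600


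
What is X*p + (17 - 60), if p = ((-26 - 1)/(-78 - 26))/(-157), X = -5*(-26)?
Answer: -27139/628 ≈ -43.215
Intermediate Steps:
X = 130
p = -27/16328 (p = -27/(-104)*(-1/157) = -27*(-1/104)*(-1/157) = (27/104)*(-1/157) = -27/16328 ≈ -0.0016536)
X*p + (17 - 60) = 130*(-27/16328) + (17 - 60) = -135/628 - 43 = -27139/628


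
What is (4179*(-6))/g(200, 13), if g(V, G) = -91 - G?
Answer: 12537/52 ≈ 241.10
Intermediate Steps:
(4179*(-6))/g(200, 13) = (4179*(-6))/(-91 - 1*13) = -25074/(-91 - 13) = -25074/(-104) = -25074*(-1/104) = 12537/52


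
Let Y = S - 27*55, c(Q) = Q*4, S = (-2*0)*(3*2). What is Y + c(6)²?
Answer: -909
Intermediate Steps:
S = 0 (S = 0*6 = 0)
c(Q) = 4*Q
Y = -1485 (Y = 0 - 27*55 = 0 - 1485 = -1485)
Y + c(6)² = -1485 + (4*6)² = -1485 + 24² = -1485 + 576 = -909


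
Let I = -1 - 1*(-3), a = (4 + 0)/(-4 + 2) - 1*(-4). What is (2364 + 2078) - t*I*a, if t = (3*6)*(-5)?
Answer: 4802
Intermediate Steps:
a = 2 (a = 4/(-2) + 4 = 4*(-½) + 4 = -2 + 4 = 2)
I = 2 (I = -1 + 3 = 2)
t = -90 (t = 18*(-5) = -90)
(2364 + 2078) - t*I*a = (2364 + 2078) - (-90*2)*2 = 4442 - (-180)*2 = 4442 - 1*(-360) = 4442 + 360 = 4802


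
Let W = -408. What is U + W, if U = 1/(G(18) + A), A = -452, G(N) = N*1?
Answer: -177073/434 ≈ -408.00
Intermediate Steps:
G(N) = N
U = -1/434 (U = 1/(18 - 452) = 1/(-434) = -1/434 ≈ -0.0023041)
U + W = -1/434 - 408 = -177073/434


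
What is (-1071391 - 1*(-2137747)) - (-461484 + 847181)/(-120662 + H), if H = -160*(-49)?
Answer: 120308802329/112822 ≈ 1.0664e+6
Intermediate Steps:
H = 7840
(-1071391 - 1*(-2137747)) - (-461484 + 847181)/(-120662 + H) = (-1071391 - 1*(-2137747)) - (-461484 + 847181)/(-120662 + 7840) = (-1071391 + 2137747) - 385697/(-112822) = 1066356 - 385697*(-1)/112822 = 1066356 - 1*(-385697/112822) = 1066356 + 385697/112822 = 120308802329/112822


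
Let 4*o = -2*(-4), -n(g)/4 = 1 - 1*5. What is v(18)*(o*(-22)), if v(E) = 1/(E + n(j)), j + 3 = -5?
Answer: -22/17 ≈ -1.2941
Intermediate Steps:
j = -8 (j = -3 - 5 = -8)
n(g) = 16 (n(g) = -4*(1 - 1*5) = -4*(1 - 5) = -4*(-4) = 16)
o = 2 (o = (-2*(-4))/4 = (¼)*8 = 2)
v(E) = 1/(16 + E) (v(E) = 1/(E + 16) = 1/(16 + E))
v(18)*(o*(-22)) = (2*(-22))/(16 + 18) = -44/34 = (1/34)*(-44) = -22/17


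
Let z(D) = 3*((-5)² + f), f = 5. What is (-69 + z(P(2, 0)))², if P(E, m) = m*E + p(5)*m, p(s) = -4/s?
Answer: 441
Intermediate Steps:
P(E, m) = -4*m/5 + E*m (P(E, m) = m*E + (-4/5)*m = E*m + (-4*⅕)*m = E*m - 4*m/5 = -4*m/5 + E*m)
z(D) = 90 (z(D) = 3*((-5)² + 5) = 3*(25 + 5) = 3*30 = 90)
(-69 + z(P(2, 0)))² = (-69 + 90)² = 21² = 441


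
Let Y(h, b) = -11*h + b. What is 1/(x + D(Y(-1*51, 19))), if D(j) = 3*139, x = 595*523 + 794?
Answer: 1/312396 ≈ 3.2011e-6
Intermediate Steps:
x = 311979 (x = 311185 + 794 = 311979)
Y(h, b) = b - 11*h
D(j) = 417
1/(x + D(Y(-1*51, 19))) = 1/(311979 + 417) = 1/312396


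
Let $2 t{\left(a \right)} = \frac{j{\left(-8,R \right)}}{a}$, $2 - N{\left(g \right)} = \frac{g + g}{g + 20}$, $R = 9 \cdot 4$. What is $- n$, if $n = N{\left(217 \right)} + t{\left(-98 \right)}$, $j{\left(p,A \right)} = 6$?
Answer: $- \frac{3209}{23226} \approx -0.13816$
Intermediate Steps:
$R = 36$
$N{\left(g \right)} = 2 - \frac{2 g}{20 + g}$ ($N{\left(g \right)} = 2 - \frac{g + g}{g + 20} = 2 - \frac{2 g}{20 + g}$)
$t{\left(a \right)} = \frac{3}{a}$ ($t{\left(a \right)} = \frac{6 \frac{1}{a}}{2} = \frac{3}{a}$)
$n = \frac{3209}{23226}$ ($n = \frac{40}{20 + 217} + \frac{3}{-98} = \frac{40}{237} + 3 \left(- \frac{1}{98}\right) = 40 \cdot \frac{1}{237} - \frac{3}{98} = \frac{40}{237} - \frac{3}{98} = \frac{3209}{23226} \approx 0.13816$)
$- n = \left(-1\right) \frac{3209}{23226} = - \frac{3209}{23226}$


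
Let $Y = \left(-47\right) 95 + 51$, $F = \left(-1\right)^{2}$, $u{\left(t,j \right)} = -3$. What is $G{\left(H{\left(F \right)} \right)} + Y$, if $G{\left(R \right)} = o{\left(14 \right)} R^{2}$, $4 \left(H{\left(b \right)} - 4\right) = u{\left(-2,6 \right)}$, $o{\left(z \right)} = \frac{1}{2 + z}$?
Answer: $- \frac{1129815}{256} \approx -4413.3$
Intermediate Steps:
$F = 1$
$Y = -4414$ ($Y = -4465 + 51 = -4414$)
$H{\left(b \right)} = \frac{13}{4}$ ($H{\left(b \right)} = 4 + \frac{1}{4} \left(-3\right) = 4 - \frac{3}{4} = \frac{13}{4}$)
$G{\left(R \right)} = \frac{R^{2}}{16}$ ($G{\left(R \right)} = \frac{R^{2}}{2 + 14} = \frac{R^{2}}{16}$)
$G{\left(H{\left(F \right)} \right)} + Y = \frac{\left(\frac{13}{4}\right)^{2}}{16} - 4414 = \frac{1}{16} \cdot \frac{169}{16} - 4414 = \frac{169}{256} - 4414 = - \frac{1129815}{256}$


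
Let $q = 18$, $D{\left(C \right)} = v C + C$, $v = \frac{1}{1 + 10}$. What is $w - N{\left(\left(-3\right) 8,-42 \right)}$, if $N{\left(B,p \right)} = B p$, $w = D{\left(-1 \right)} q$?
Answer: $- \frac{11304}{11} \approx -1027.6$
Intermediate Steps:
$v = \frac{1}{11} \approx 0.090909$
$D{\left(C \right)} = \frac{12 C}{11}$ ($D{\left(C \right)} = \frac{C}{11} + C = \frac{12 C}{11}$)
$w = - \frac{216}{11}$ ($w = \frac{12}{11} \left(-1\right) 18 = \left(- \frac{12}{11}\right) 18 = - \frac{216}{11} \approx -19.636$)
$w - N{\left(\left(-3\right) 8,-42 \right)} = - \frac{216}{11} - \left(-3\right) 8 \left(-42\right) = - \frac{216}{11} - \left(-24\right) \left(-42\right) = - \frac{216}{11} - 1008 = - \frac{11304}{11}$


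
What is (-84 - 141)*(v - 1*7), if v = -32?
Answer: 8775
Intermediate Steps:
(-84 - 141)*(v - 1*7) = (-84 - 141)*(-32 - 1*7) = -225*(-32 - 7) = -225*(-39) = 8775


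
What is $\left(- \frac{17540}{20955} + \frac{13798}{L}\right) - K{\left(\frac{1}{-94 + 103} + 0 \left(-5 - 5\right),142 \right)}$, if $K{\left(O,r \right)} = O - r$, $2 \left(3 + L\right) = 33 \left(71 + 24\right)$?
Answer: $\frac{1965357971}{13113639} \approx 149.87$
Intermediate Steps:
$L = \frac{3129}{2}$ ($L = -3 + \frac{33 \left(71 + 24\right)}{2} = -3 + \frac{33 \cdot 95}{2} = -3 + \frac{1}{2} \cdot 3135 = -3 + \frac{3135}{2} = \frac{3129}{2} \approx 1564.5$)
$\left(- \frac{17540}{20955} + \frac{13798}{L}\right) - K{\left(\frac{1}{-94 + 103} + 0 \left(-5 - 5\right),142 \right)} = \left(- \frac{17540}{20955} + \frac{13798}{\frac{3129}{2}}\right) - \left(\left(\frac{1}{-94 + 103} + 0 \left(-5 - 5\right)\right) - 142\right) = \left(\left(-17540\right) \frac{1}{20955} + 13798 \cdot \frac{2}{3129}\right) - \left(\left(\frac{1}{9} + 0 \left(-10\right)\right) - 142\right) = \left(- \frac{3508}{4191} + \frac{27596}{3129}\right) - \left(\left(\frac{1}{9} + 0\right) - 142\right) = \frac{34892768}{4371213} - \left(\frac{1}{9} - 142\right) = \frac{34892768}{4371213} - - \frac{1277}{9} = \frac{34892768}{4371213} + \frac{1277}{9} = \frac{1965357971}{13113639}$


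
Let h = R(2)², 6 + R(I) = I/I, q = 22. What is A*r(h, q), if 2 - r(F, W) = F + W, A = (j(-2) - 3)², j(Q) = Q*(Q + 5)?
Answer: -3645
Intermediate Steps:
j(Q) = Q*(5 + Q)
A = 81 (A = (-2*(5 - 2) - 3)² = (-2*3 - 3)² = (-6 - 3)² = (-9)² = 81)
R(I) = -5 (R(I) = -6 + I/I = -6 + 1 = -5)
h = 25 (h = (-5)² = 25)
r(F, W) = 2 - F - W (r(F, W) = 2 - (F + W) = 2 + (-F - W) = 2 - F - W)
A*r(h, q) = 81*(2 - 1*25 - 1*22) = 81*(2 - 25 - 22) = 81*(-45) = -3645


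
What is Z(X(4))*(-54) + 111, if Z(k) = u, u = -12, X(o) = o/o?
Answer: 759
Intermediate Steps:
X(o) = 1
Z(k) = -12
Z(X(4))*(-54) + 111 = -12*(-54) + 111 = 648 + 111 = 759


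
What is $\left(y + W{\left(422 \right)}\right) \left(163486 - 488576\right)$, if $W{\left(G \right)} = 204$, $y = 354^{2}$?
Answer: $-40805296800$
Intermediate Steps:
$y = 125316$
$\left(y + W{\left(422 \right)}\right) \left(163486 - 488576\right) = \left(125316 + 204\right) \left(163486 - 488576\right) = 125520 \left(-325090\right) = -40805296800$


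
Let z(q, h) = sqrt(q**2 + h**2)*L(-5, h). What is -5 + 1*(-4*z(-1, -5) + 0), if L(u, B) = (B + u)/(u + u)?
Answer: -5 - 4*sqrt(26) ≈ -25.396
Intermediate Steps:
L(u, B) = (B + u)/(2*u) (L(u, B) = (B + u)/((2*u)) = (B + u)*(1/(2*u)) = (B + u)/(2*u))
z(q, h) = sqrt(h**2 + q**2)*(1/2 - h/10) (z(q, h) = sqrt(q**2 + h**2)*((1/2)*(h - 5)/(-5)) = sqrt(h**2 + q**2)*((1/2)*(-1/5)*(-5 + h)) = sqrt(h**2 + q**2)*(1/2 - h/10))
-5 + 1*(-4*z(-1, -5) + 0) = -5 + 1*(-2*sqrt((-5)**2 + (-1)**2)*(5 - 1*(-5))/5 + 0) = -5 + 1*(-2*sqrt(25 + 1)*(5 + 5)/5 + 0) = -5 + 1*(-2*sqrt(26)*10/5 + 0) = -5 + 1*(-4*sqrt(26) + 0) = -5 + 1*(-4*sqrt(26)) = -5 - 4*sqrt(26)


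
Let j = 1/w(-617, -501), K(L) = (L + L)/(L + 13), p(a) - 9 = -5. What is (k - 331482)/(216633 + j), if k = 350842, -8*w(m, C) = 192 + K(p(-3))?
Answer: 49489/553768 ≈ 0.089368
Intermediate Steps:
p(a) = 4 (p(a) = 9 - 5 = 4)
K(L) = 2*L/(13 + L) (K(L) = (2*L)/(13 + L) = 2*L/(13 + L))
w(m, C) = -409/17 (w(m, C) = -(192 + 2*4/(13 + 4))/8 = -(192 + 2*4/17)/8 = -(192 + 2*4*(1/17))/8 = -(192 + 8/17)/8 = -1/8*3272/17 = -409/17)
j = -17/409 (j = 1/(-409/17) = -17/409 ≈ -0.041565)
(k - 331482)/(216633 + j) = (350842 - 331482)/(216633 - 17/409) = 19360/(88602880/409) = 19360*(409/88602880) = 49489/553768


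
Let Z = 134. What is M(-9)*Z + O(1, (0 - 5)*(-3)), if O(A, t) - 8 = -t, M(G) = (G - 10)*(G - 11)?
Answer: 50913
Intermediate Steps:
M(G) = (-11 + G)*(-10 + G) (M(G) = (-10 + G)*(-11 + G) = (-11 + G)*(-10 + G))
O(A, t) = 8 - t
M(-9)*Z + O(1, (0 - 5)*(-3)) = (110 + (-9)² - 21*(-9))*134 + (8 - (0 - 5)*(-3)) = (110 + 81 + 189)*134 + (8 - (-5)*(-3)) = 380*134 + (8 - 1*15) = 50920 + (8 - 15) = 50920 - 7 = 50913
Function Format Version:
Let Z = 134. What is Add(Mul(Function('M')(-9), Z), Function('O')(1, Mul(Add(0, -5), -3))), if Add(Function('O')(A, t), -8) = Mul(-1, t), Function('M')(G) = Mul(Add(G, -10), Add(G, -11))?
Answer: 50913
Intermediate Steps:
Function('M')(G) = Mul(Add(-11, G), Add(-10, G)) (Function('M')(G) = Mul(Add(-10, G), Add(-11, G)) = Mul(Add(-11, G), Add(-10, G)))
Function('O')(A, t) = Add(8, Mul(-1, t))
Add(Mul(Function('M')(-9), Z), Function('O')(1, Mul(Add(0, -5), -3))) = Add(Mul(Add(110, Pow(-9, 2), Mul(-21, -9)), 134), Add(8, Mul(-1, Mul(Add(0, -5), -3)))) = Add(Mul(Add(110, 81, 189), 134), Add(8, Mul(-1, Mul(-5, -3)))) = Add(Mul(380, 134), Add(8, Mul(-1, 15))) = Add(50920, Add(8, -15)) = Add(50920, -7) = 50913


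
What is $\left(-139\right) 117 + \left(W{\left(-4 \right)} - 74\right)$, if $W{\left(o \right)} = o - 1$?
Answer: $-16342$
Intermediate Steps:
$W{\left(o \right)} = -1 + o$ ($W{\left(o \right)} = o - 1 = -1 + o$)
$\left(-139\right) 117 + \left(W{\left(-4 \right)} - 74\right) = \left(-139\right) 117 - 79 = -16263 - 79 = -16342$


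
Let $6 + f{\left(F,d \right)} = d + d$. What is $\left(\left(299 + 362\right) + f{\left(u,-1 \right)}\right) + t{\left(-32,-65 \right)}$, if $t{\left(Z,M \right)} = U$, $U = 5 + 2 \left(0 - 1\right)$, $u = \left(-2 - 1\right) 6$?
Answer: $656$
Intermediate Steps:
$u = -18$ ($u = \left(-3\right) 6 = -18$)
$f{\left(F,d \right)} = -6 + 2 d$ ($f{\left(F,d \right)} = -6 + \left(d + d\right) = -6 + 2 d$)
$U = 3$ ($U = 5 + 2 \left(-1\right) = 5 - 2 = 3$)
$t{\left(Z,M \right)} = 3$
$\left(\left(299 + 362\right) + f{\left(u,-1 \right)}\right) + t{\left(-32,-65 \right)} = \left(\left(299 + 362\right) + \left(-6 + 2 \left(-1\right)\right)\right) + 3 = \left(661 - 8\right) + 3 = 653 + 3 = 656$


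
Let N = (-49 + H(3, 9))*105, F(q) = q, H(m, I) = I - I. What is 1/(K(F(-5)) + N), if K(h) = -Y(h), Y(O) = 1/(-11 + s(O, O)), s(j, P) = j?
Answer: -16/82319 ≈ -0.00019437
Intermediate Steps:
H(m, I) = 0
Y(O) = 1/(-11 + O)
N = -5145 (N = (-49 + 0)*105 = -49*105 = -5145)
K(h) = -1/(-11 + h)
1/(K(F(-5)) + N) = 1/(-1/(-11 - 5) - 5145) = 1/(-1/(-16) - 5145) = 1/(-1*(-1/16) - 5145) = 1/(1/16 - 5145) = 1/(-82319/16) = -16/82319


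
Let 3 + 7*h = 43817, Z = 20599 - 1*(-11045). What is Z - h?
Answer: 177694/7 ≈ 25385.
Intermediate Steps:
Z = 31644 (Z = 20599 + 11045 = 31644)
h = 43814/7 (h = -3/7 + (⅐)*43817 = -3/7 + 43817/7 = 43814/7 ≈ 6259.1)
Z - h = 31644 - 1*43814/7 = 31644 - 43814/7 = 177694/7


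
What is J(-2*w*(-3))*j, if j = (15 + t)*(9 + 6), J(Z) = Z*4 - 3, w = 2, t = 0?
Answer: 10125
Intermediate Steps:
J(Z) = -3 + 4*Z (J(Z) = 4*Z - 3 = -3 + 4*Z)
j = 225 (j = (15 + 0)*(9 + 6) = 15*15 = 225)
J(-2*w*(-3))*j = (-3 + 4*(-2*2*(-3)))*225 = (-3 + 4*(-4*(-3)))*225 = (-3 + 4*12)*225 = (-3 + 48)*225 = 45*225 = 10125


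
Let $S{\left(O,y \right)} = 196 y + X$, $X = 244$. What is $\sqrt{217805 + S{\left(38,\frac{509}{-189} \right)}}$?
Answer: $\frac{\sqrt{17619213}}{9} \approx 466.39$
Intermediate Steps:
$S{\left(O,y \right)} = 244 + 196 y$ ($S{\left(O,y \right)} = 196 y + 244 = 244 + 196 y$)
$\sqrt{217805 + S{\left(38,\frac{509}{-189} \right)}} = \sqrt{217805 + \left(244 + 196 \frac{509}{-189}\right)} = \sqrt{217805 + \left(244 + 196 \cdot 509 \left(- \frac{1}{189}\right)\right)} = \sqrt{217805 + \left(244 + 196 \left(- \frac{509}{189}\right)\right)} = \sqrt{217805 + \left(244 - \frac{14252}{27}\right)} = \sqrt{217805 - \frac{7664}{27}} = \sqrt{\frac{5873071}{27}} = \frac{\sqrt{17619213}}{9}$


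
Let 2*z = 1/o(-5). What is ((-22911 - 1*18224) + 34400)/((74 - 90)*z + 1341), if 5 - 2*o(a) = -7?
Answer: -20205/4019 ≈ -5.0274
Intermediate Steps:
o(a) = 6 (o(a) = 5/2 - 1/2*(-7) = 5/2 + 7/2 = 6)
z = 1/12 (z = (1/2)/6 = (1/2)*(1/6) = 1/12 ≈ 0.083333)
((-22911 - 1*18224) + 34400)/((74 - 90)*z + 1341) = ((-22911 - 1*18224) + 34400)/((74 - 90)*(1/12) + 1341) = ((-22911 - 18224) + 34400)/(-16*1/12 + 1341) = (-41135 + 34400)/(-4/3 + 1341) = -6735/4019/3 = -6735*3/4019 = -20205/4019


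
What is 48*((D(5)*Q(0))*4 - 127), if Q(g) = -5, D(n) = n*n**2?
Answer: -126096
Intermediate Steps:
D(n) = n**3
48*((D(5)*Q(0))*4 - 127) = 48*((5**3*(-5))*4 - 127) = 48*((125*(-5))*4 - 127) = 48*(-625*4 - 127) = 48*(-2500 - 127) = 48*(-2627) = -126096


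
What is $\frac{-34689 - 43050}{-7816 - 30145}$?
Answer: $\frac{77739}{37961} \approx 2.0479$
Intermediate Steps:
$\frac{-34689 - 43050}{-7816 - 30145} = - \frac{77739}{-37961} = \left(-77739\right) \left(- \frac{1}{37961}\right) = \frac{77739}{37961}$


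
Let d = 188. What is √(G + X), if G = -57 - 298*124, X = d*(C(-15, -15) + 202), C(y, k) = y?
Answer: I*√1853 ≈ 43.047*I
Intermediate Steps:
X = 35156 (X = 188*(-15 + 202) = 188*187 = 35156)
G = -37009 (G = -57 - 36952 = -37009)
√(G + X) = √(-37009 + 35156) = √(-1853) = I*√1853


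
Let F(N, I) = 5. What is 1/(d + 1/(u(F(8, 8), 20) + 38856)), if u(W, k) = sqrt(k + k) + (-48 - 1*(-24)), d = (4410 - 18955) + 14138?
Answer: -613725104056/249786101546169 + 2*sqrt(10)/249786101546169 ≈ -0.0024570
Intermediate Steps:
d = -407 (d = -14545 + 14138 = -407)
u(W, k) = -24 + sqrt(2)*sqrt(k) (u(W, k) = sqrt(2*k) + (-48 + 24) = sqrt(2)*sqrt(k) - 24 = -24 + sqrt(2)*sqrt(k))
1/(d + 1/(u(F(8, 8), 20) + 38856)) = 1/(-407 + 1/((-24 + sqrt(2)*sqrt(20)) + 38856)) = 1/(-407 + 1/((-24 + sqrt(2)*(2*sqrt(5))) + 38856)) = 1/(-407 + 1/((-24 + 2*sqrt(10)) + 38856)) = 1/(-407 + 1/(38832 + 2*sqrt(10)))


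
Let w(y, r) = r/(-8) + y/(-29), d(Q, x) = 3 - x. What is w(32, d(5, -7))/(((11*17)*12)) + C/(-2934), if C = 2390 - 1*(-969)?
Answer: -145860353/127288656 ≈ -1.1459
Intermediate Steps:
w(y, r) = -r/8 - y/29 (w(y, r) = r*(-⅛) + y*(-1/29) = -r/8 - y/29)
C = 3359 (C = 2390 + 969 = 3359)
w(32, d(5, -7))/(((11*17)*12)) + C/(-2934) = (-(3 - 1*(-7))/8 - 1/29*32)/(((11*17)*12)) + 3359/(-2934) = (-(3 + 7)/8 - 32/29)/((187*12)) + 3359*(-1/2934) = (-⅛*10 - 32/29)/2244 - 3359/2934 = (-5/4 - 32/29)*(1/2244) - 3359/2934 = -273/116*1/2244 - 3359/2934 = -91/86768 - 3359/2934 = -145860353/127288656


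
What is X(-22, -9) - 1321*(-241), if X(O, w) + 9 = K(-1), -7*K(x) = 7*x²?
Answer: 318351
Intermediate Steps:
K(x) = -x²
X(O, w) = -10 (X(O, w) = -9 - 1*(-1)² = -9 - 1*1 = -9 - 1 = -10)
X(-22, -9) - 1321*(-241) = -10 - 1321*(-241) = -10 + 318361 = 318351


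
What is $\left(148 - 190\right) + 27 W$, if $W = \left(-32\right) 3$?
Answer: $-2634$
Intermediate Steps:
$W = -96$
$\left(148 - 190\right) + 27 W = \left(148 - 190\right) + 27 \left(-96\right) = -42 - 2592 = -2634$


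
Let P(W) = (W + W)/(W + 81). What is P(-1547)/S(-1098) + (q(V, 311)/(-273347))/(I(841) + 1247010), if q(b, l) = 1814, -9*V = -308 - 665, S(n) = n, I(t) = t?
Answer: -527677478297335/274525921483753698 ≈ -0.0019221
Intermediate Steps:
V = 973/9 (V = -(-308 - 665)/9 = -⅑*(-973) = 973/9 ≈ 108.11)
P(W) = 2*W/(81 + W) (P(W) = (2*W)/(81 + W) = 2*W/(81 + W))
P(-1547)/S(-1098) + (q(V, 311)/(-273347))/(I(841) + 1247010) = (2*(-1547)/(81 - 1547))/(-1098) + (1814/(-273347))/(841 + 1247010) = (2*(-1547)/(-1466))*(-1/1098) + (1814*(-1/273347))/1247851 = (2*(-1547)*(-1/1466))*(-1/1098) - 1814/273347*1/1247851 = (1547/733)*(-1/1098) - 1814/341096327297 = -1547/804834 - 1814/341096327297 = -527677478297335/274525921483753698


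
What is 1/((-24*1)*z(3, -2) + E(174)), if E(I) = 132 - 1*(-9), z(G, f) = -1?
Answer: 1/165 ≈ 0.0060606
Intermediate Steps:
E(I) = 141 (E(I) = 132 + 9 = 141)
1/((-24*1)*z(3, -2) + E(174)) = 1/(-24*1*(-1) + 141) = 1/(-24*(-1) + 141) = 1/(24 + 141) = 1/165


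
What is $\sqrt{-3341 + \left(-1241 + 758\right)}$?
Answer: $4 i \sqrt{239} \approx 61.839 i$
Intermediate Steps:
$\sqrt{-3341 + \left(-1241 + 758\right)} = \sqrt{-3341 - 483} = \sqrt{-3824} = 4 i \sqrt{239}$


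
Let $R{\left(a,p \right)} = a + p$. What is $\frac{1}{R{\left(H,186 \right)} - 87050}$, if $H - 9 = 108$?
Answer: $- \frac{1}{86747} \approx -1.1528 \cdot 10^{-5}$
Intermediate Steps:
$H = 117$ ($H = 9 + 108 = 117$)
$\frac{1}{R{\left(H,186 \right)} - 87050} = \frac{1}{\left(117 + 186\right) - 87050} = \frac{1}{303 - 87050} = \frac{1}{-86747} = - \frac{1}{86747}$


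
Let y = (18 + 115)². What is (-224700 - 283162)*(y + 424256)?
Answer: -224447071590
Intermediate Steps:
y = 17689 (y = 133² = 17689)
(-224700 - 283162)*(y + 424256) = (-224700 - 283162)*(17689 + 424256) = -507862*441945 = -224447071590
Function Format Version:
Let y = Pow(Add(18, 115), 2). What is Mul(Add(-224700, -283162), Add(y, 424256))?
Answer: -224447071590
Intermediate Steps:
y = 17689 (y = Pow(133, 2) = 17689)
Mul(Add(-224700, -283162), Add(y, 424256)) = Mul(Add(-224700, -283162), Add(17689, 424256)) = Mul(-507862, 441945) = -224447071590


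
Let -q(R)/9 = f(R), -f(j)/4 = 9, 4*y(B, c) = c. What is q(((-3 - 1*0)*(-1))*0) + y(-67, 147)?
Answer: 1443/4 ≈ 360.75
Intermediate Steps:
y(B, c) = c/4
f(j) = -36 (f(j) = -4*9 = -36)
q(R) = 324 (q(R) = -9*(-36) = 324)
q(((-3 - 1*0)*(-1))*0) + y(-67, 147) = 324 + (¼)*147 = 324 + 147/4 = 1443/4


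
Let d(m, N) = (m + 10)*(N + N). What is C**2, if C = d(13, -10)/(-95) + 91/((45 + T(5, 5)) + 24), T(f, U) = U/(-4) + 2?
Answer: 1061717056/28100601 ≈ 37.783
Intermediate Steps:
d(m, N) = 2*N*(10 + m) (d(m, N) = (10 + m)*(2*N) = 2*N*(10 + m))
T(f, U) = 2 - U/4 (T(f, U) = U*(-1/4) + 2 = -U/4 + 2 = 2 - U/4)
C = 32584/5301 (C = (2*(-10)*(10 + 13))/(-95) + 91/((45 + (2 - 1/4*5)) + 24) = (2*(-10)*23)*(-1/95) + 91/((45 + (2 - 5/4)) + 24) = -460*(-1/95) + 91/((45 + 3/4) + 24) = 92/19 + 91/(183/4 + 24) = 92/19 + 91/(279/4) = 92/19 + 91*(4/279) = 92/19 + 364/279 = 32584/5301 ≈ 6.1468)
C**2 = (32584/5301)**2 = 1061717056/28100601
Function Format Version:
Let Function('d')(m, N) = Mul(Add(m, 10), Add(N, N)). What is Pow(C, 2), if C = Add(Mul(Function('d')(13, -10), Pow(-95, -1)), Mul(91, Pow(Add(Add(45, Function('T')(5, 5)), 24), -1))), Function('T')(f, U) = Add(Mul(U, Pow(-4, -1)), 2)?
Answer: Rational(1061717056, 28100601) ≈ 37.783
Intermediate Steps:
Function('d')(m, N) = Mul(2, N, Add(10, m)) (Function('d')(m, N) = Mul(Add(10, m), Mul(2, N)) = Mul(2, N, Add(10, m)))
Function('T')(f, U) = Add(2, Mul(Rational(-1, 4), U)) (Function('T')(f, U) = Add(Mul(U, Rational(-1, 4)), 2) = Add(Mul(Rational(-1, 4), U), 2) = Add(2, Mul(Rational(-1, 4), U)))
C = Rational(32584, 5301) (C = Add(Mul(Mul(2, -10, Add(10, 13)), Pow(-95, -1)), Mul(91, Pow(Add(Add(45, Add(2, Mul(Rational(-1, 4), 5))), 24), -1))) = Add(Mul(Mul(2, -10, 23), Rational(-1, 95)), Mul(91, Pow(Add(Add(45, Add(2, Rational(-5, 4))), 24), -1))) = Add(Mul(-460, Rational(-1, 95)), Mul(91, Pow(Add(Add(45, Rational(3, 4)), 24), -1))) = Add(Rational(92, 19), Mul(91, Pow(Add(Rational(183, 4), 24), -1))) = Add(Rational(92, 19), Mul(91, Pow(Rational(279, 4), -1))) = Add(Rational(92, 19), Mul(91, Rational(4, 279))) = Add(Rational(92, 19), Rational(364, 279)) = Rational(32584, 5301) ≈ 6.1468)
Pow(C, 2) = Pow(Rational(32584, 5301), 2) = Rational(1061717056, 28100601)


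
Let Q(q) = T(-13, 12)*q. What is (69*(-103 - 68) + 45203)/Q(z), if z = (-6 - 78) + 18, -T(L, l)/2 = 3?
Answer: 8351/99 ≈ 84.354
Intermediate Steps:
T(L, l) = -6 (T(L, l) = -2*3 = -6)
z = -66 (z = -84 + 18 = -66)
Q(q) = -6*q
(69*(-103 - 68) + 45203)/Q(z) = (69*(-103 - 68) + 45203)/((-6*(-66))) = (69*(-171) + 45203)/396 = (-11799 + 45203)*(1/396) = 33404*(1/396) = 8351/99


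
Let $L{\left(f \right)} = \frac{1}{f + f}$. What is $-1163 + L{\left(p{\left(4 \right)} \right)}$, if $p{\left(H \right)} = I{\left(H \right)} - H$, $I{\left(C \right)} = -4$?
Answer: $- \frac{18609}{16} \approx -1163.1$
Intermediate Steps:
$p{\left(H \right)} = -4 - H$
$L{\left(f \right)} = \frac{1}{2 f}$
$-1163 + L{\left(p{\left(4 \right)} \right)} = -1163 + \frac{1}{2 \left(-4 - 4\right)} = -1163 + \frac{1}{2 \left(-8\right)} = -1163 + \frac{1}{2} \left(- \frac{1}{8}\right) = -1163 - \frac{1}{16} = - \frac{18609}{16}$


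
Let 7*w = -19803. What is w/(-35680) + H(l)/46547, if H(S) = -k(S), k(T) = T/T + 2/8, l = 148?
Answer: 131636863/1660796960 ≈ 0.079261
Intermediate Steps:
w = -2829 (w = (1/7)*(-19803) = -2829)
k(T) = 5/4 (k(T) = 1 + 2*(1/8) = 1 + 1/4 = 5/4)
H(S) = -5/4 (H(S) = -1*5/4 = -5/4)
w/(-35680) + H(l)/46547 = -2829/(-35680) - 5/4/46547 = -2829*(-1/35680) - 5/4*1/46547 = 2829/35680 - 5/186188 = 131636863/1660796960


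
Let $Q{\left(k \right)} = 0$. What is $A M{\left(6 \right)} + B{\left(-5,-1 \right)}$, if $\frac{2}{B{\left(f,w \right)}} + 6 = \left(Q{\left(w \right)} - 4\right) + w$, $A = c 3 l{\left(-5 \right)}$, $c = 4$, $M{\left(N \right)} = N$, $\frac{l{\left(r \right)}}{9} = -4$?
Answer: $- \frac{28514}{11} \approx -2592.2$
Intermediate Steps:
$l{\left(r \right)} = -36$ ($l{\left(r \right)} = 9 \left(-4\right) = -36$)
$A = -432$ ($A = 4 \cdot 3 \left(-36\right) = 12 \left(-36\right) = -432$)
$B{\left(f,w \right)} = \frac{2}{-10 + w}$ ($B{\left(f,w \right)} = \frac{2}{-6 + \left(\left(0 - 4\right) + w\right)} = \frac{2}{-6 + \left(-4 + w\right)} = \frac{2}{-10 + w}$)
$A M{\left(6 \right)} + B{\left(-5,-1 \right)} = \left(-432\right) 6 + \frac{2}{-10 - 1} = -2592 + \frac{2}{-11} = -2592 + 2 \left(- \frac{1}{11}\right) = -2592 - \frac{2}{11} = - \frac{28514}{11}$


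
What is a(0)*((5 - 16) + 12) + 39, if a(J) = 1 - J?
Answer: 40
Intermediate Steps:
a(0)*((5 - 16) + 12) + 39 = (1 - 1*0)*((5 - 16) + 12) + 39 = (1 + 0)*(-11 + 12) + 39 = 1*1 + 39 = 1 + 39 = 40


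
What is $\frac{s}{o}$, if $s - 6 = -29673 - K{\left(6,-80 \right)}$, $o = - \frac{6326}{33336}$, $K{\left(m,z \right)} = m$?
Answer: $\frac{494589564}{3163} \approx 1.5637 \cdot 10^{5}$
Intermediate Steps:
$o = - \frac{3163}{16668}$ ($o = \left(-6326\right) \frac{1}{33336} = - \frac{3163}{16668} \approx -0.18976$)
$s = -29673$ ($s = 6 - 29679 = -29673$)
$\frac{s}{o} = - \frac{29673}{- \frac{3163}{16668}} = \left(-29673\right) \left(- \frac{16668}{3163}\right) = \frac{494589564}{3163}$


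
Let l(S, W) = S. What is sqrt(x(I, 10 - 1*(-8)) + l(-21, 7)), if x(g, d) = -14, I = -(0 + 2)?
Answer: I*sqrt(35) ≈ 5.9161*I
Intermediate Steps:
I = -2 (I = -1*2 = -2)
sqrt(x(I, 10 - 1*(-8)) + l(-21, 7)) = sqrt(-14 - 21) = sqrt(-35) = I*sqrt(35)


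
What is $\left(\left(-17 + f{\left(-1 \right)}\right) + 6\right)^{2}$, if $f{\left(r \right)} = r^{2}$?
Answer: $100$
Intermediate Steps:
$\left(\left(-17 + f{\left(-1 \right)}\right) + 6\right)^{2} = \left(\left(-17 + \left(-1\right)^{2}\right) + 6\right)^{2} = \left(\left(-17 + 1\right) + 6\right)^{2} = \left(-16 + 6\right)^{2} = \left(-10\right)^{2} = 100$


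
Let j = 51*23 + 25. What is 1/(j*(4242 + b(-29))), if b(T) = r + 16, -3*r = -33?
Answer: 1/5114262 ≈ 1.9553e-7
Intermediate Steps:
r = 11 (r = -1/3*(-33) = 11)
b(T) = 27 (b(T) = 11 + 16 = 27)
j = 1198 (j = 1173 + 25 = 1198)
1/(j*(4242 + b(-29))) = 1/(1198*(4242 + 27)) = (1/1198)/4269 = (1/1198)*(1/4269) = 1/5114262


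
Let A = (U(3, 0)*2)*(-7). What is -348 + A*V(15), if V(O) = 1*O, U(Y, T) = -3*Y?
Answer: 1542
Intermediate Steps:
V(O) = O
A = 126 (A = (-3*3*2)*(-7) = -9*2*(-7) = -18*(-7) = 126)
-348 + A*V(15) = -348 + 126*15 = -348 + 1890 = 1542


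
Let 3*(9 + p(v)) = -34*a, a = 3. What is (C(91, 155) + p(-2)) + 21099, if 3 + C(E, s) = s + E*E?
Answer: 29489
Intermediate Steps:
C(E, s) = -3 + s + E² (C(E, s) = -3 + (s + E*E) = -3 + (s + E²) = -3 + s + E²)
p(v) = -43 (p(v) = -9 + (-34*3)/3 = -9 + (⅓)*(-102) = -9 - 34 = -43)
(C(91, 155) + p(-2)) + 21099 = ((-3 + 155 + 91²) - 43) + 21099 = ((-3 + 155 + 8281) - 43) + 21099 = (8433 - 43) + 21099 = 8390 + 21099 = 29489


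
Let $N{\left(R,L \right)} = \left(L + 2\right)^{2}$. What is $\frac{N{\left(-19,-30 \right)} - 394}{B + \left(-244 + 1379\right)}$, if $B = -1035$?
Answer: $\frac{39}{10} \approx 3.9$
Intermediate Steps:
$N{\left(R,L \right)} = \left(2 + L\right)^{2}$
$\frac{N{\left(-19,-30 \right)} - 394}{B + \left(-244 + 1379\right)} = \frac{\left(2 - 30\right)^{2} - 394}{-1035 + \left(-244 + 1379\right)} = \frac{\left(-28\right)^{2} - 394}{-1035 + 1135} = \frac{784 - 394}{100} = 390 \cdot \frac{1}{100} = \frac{39}{10}$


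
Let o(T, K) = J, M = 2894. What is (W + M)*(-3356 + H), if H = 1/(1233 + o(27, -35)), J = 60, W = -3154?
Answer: 1128219820/1293 ≈ 8.7256e+5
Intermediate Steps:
o(T, K) = 60
H = 1/1293 (H = 1/(1233 + 60) = 1/1293 ≈ 0.00077340)
(W + M)*(-3356 + H) = (-3154 + 2894)*(-3356 + 1/1293) = -260*(-4339307/1293) = 1128219820/1293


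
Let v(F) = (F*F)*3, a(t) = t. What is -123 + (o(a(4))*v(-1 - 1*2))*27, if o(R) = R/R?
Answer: 606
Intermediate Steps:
o(R) = 1
v(F) = 3*F² (v(F) = F²*3 = 3*F²)
-123 + (o(a(4))*v(-1 - 1*2))*27 = -123 + (1*(3*(-1 - 1*2)²))*27 = -123 + (1*(3*(-1 - 2)²))*27 = -123 + (1*(3*(-3)²))*27 = -123 + (1*(3*9))*27 = -123 + (1*27)*27 = -123 + 27*27 = -123 + 729 = 606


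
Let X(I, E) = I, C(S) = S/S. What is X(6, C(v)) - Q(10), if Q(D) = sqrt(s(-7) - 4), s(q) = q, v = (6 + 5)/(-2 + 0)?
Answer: 6 - I*sqrt(11) ≈ 6.0 - 3.3166*I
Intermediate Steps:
v = -11/2 (v = 11/(-2) = 11*(-1/2) = -11/2 ≈ -5.5000)
C(S) = 1
Q(D) = I*sqrt(11) (Q(D) = sqrt(-7 - 4) = sqrt(-11) = I*sqrt(11))
X(6, C(v)) - Q(10) = 6 - I*sqrt(11)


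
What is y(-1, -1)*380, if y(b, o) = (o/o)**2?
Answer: 380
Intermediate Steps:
y(b, o) = 1 (y(b, o) = 1**2 = 1)
y(-1, -1)*380 = 1*380 = 380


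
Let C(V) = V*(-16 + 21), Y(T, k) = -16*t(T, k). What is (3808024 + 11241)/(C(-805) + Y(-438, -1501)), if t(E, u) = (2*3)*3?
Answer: -3819265/4313 ≈ -885.52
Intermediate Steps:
t(E, u) = 18 (t(E, u) = 6*3 = 18)
Y(T, k) = -288 (Y(T, k) = -16*18 = -288)
C(V) = 5*V (C(V) = V*5 = 5*V)
(3808024 + 11241)/(C(-805) + Y(-438, -1501)) = (3808024 + 11241)/(5*(-805) - 288) = 3819265/(-4025 - 288) = 3819265/(-4313) = 3819265*(-1/4313) = -3819265/4313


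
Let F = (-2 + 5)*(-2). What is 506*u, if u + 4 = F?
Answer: -5060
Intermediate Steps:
F = -6 (F = 3*(-2) = -6)
u = -10 (u = -4 - 6 = -10)
506*u = 506*(-10) = -5060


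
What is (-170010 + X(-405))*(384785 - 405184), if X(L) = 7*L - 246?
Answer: 3530883309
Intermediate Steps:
X(L) = -246 + 7*L
(-170010 + X(-405))*(384785 - 405184) = (-170010 + (-246 + 7*(-405)))*(384785 - 405184) = (-170010 + (-246 - 2835))*(-20399) = (-170010 - 3081)*(-20399) = -173091*(-20399) = 3530883309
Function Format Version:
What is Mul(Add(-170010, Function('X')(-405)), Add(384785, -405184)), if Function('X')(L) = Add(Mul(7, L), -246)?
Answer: 3530883309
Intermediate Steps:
Function('X')(L) = Add(-246, Mul(7, L))
Mul(Add(-170010, Function('X')(-405)), Add(384785, -405184)) = Mul(Add(-170010, Add(-246, Mul(7, -405))), Add(384785, -405184)) = Mul(Add(-170010, Add(-246, -2835)), -20399) = Mul(Add(-170010, -3081), -20399) = Mul(-173091, -20399) = 3530883309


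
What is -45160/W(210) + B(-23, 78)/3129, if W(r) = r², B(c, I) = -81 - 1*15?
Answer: -346522/328545 ≈ -1.0547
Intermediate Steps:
B(c, I) = -96 (B(c, I) = -81 - 15 = -96)
-45160/W(210) + B(-23, 78)/3129 = -45160/(210²) - 96/3129 = -45160/44100 - 96*1/3129 = -45160*1/44100 - 32/1043 = -2258/2205 - 32/1043 = -346522/328545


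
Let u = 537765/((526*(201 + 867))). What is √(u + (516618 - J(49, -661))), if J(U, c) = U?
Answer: √4528356790944066/93628 ≈ 718.73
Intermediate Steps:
u = 179255/187256 (u = 537765/((526*1068)) = 537765/561768 = 537765*(1/561768) = 179255/187256 ≈ 0.95727)
√(u + (516618 - J(49, -661))) = √(179255/187256 + (516618 - 1*49)) = √(179255/187256 + (516618 - 49)) = √(179255/187256 + 516569) = √(96730823919/187256) = √4528356790944066/93628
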